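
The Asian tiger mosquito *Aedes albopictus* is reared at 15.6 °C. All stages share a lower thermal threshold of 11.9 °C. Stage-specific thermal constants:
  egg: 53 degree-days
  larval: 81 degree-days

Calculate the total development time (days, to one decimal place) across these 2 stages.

Daily accumulation at 15.6 °C = 15.6 − 11.9 = 3.7 DD/day.
Total K = 53 + 81 = 134 DD.
Total duration = 134 / 3.7 = 36.216 ≈ 36.2 days.

36.2 days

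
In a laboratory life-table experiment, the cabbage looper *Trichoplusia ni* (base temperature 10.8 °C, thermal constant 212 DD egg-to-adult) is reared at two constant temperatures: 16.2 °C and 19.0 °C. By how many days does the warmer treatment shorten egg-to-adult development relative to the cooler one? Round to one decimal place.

At 16.2 °C: 212 / (16.2 − 10.8) = 212 / 5.4 = 39.259 d.
At 19.0 °C: 212 / (19.0 − 10.8) = 212 / 8.2 = 25.854 d.
Difference = |39.259 − 25.854| = 13.406 ≈ 13.4 days.

13.4 days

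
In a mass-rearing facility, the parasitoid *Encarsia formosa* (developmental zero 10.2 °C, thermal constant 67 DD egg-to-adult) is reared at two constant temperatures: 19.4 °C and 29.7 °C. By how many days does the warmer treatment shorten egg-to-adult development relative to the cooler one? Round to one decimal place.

At 19.4 °C: 67 / (19.4 − 10.2) = 67 / 9.2 = 7.283 d.
At 29.7 °C: 67 / (29.7 − 10.2) = 67 / 19.5 = 3.436 d.
Difference = |7.283 − 3.436| = 3.847 ≈ 3.8 days.

3.8 days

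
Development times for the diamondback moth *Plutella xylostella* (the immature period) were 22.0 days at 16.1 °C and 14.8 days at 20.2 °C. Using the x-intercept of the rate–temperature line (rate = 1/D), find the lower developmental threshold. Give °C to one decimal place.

Linear rate model ⇒ the product D·(T − T_b) is constant across temperatures.
22.0·(16.1 − T_b) = 14.8·(20.2 − T_b)
T_b = (22.0·16.1 − 14.8·20.2) / (22.0 − 14.8) = 55.24 / 7.2 = 7.672 °C ≈ 7.7 °C.

7.7 °C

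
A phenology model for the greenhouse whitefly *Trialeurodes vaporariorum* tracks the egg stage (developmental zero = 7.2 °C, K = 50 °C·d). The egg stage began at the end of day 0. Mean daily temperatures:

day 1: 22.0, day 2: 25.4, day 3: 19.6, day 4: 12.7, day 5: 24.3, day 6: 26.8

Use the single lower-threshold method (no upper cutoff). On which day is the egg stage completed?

day 4

Daily DD above 7.2 °C: 14.8, 18.2, 12.4, 5.5, 17.1, 19.6.
Cumulative: 14.8, 33.0, 45.4, 50.9, 68.0, 87.6.
The total first reaches 50 DD on day 4.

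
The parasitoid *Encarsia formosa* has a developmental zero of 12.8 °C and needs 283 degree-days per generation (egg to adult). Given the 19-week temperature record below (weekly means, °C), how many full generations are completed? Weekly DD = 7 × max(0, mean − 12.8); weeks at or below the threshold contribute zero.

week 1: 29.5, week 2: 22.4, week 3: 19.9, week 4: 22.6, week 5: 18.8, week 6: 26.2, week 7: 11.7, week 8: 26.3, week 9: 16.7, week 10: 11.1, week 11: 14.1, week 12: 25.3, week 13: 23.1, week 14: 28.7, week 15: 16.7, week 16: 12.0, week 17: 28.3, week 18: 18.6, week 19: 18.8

Weekly DD (7 × max(0, T̄ − 12.8)): 116.9, 67.2, 49.7, 68.6, 42.0, 93.8, 0.0, 94.5, 27.3, 0.0, 9.1, 87.5, 72.1, 111.3, 27.3, 0.0, 108.5, 40.6, 42.0.
Season total = 1058.4 DD.
Complete generations = ⌊1058.4 / 283⌋ = 3.

3 generations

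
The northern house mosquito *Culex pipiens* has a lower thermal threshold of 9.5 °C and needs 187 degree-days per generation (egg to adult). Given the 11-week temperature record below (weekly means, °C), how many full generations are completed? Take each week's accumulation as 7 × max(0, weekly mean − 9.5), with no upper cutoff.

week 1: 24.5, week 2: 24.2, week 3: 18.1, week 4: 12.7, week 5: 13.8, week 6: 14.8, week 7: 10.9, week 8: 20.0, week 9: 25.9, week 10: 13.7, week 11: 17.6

3 generations

Weekly DD (7 × max(0, T̄ − 9.5)): 105.0, 102.9, 60.2, 22.4, 30.1, 37.1, 9.8, 73.5, 114.8, 29.4, 56.7.
Season total = 641.9 DD.
Complete generations = ⌊641.9 / 187⌋ = 3.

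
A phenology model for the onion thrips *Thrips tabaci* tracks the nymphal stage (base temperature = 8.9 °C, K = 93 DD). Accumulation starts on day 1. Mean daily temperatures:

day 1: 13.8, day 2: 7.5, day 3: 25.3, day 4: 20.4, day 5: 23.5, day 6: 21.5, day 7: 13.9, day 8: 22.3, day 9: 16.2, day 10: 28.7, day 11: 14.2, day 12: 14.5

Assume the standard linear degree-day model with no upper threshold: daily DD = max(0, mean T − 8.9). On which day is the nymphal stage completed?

Daily DD above 8.9 °C: 4.9, 0.0, 16.4, 11.5, 14.6, 12.6, 5.0, 13.4, 7.3, 19.8, 5.3, 5.6.
Cumulative: 4.9, 4.9, 21.3, 32.8, 47.4, 60.0, 65.0, 78.4, 85.7, 105.5, 110.8, 116.4.
The total first reaches 93 DD on day 10.

day 10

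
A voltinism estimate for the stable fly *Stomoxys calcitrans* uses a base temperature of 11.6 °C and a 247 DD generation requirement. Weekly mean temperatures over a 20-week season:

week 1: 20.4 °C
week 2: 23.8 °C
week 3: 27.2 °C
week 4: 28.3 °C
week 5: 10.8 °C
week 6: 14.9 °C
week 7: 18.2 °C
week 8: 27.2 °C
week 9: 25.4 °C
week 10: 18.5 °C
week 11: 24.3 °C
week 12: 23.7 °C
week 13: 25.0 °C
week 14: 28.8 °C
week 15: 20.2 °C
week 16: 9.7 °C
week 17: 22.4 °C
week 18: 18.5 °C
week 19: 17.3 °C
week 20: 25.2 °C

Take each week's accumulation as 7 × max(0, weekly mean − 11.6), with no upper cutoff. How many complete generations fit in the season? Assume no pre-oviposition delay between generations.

Weekly DD (7 × max(0, T̄ − 11.6)): 61.6, 85.4, 109.2, 116.9, 0.0, 23.1, 46.2, 109.2, 96.6, 48.3, 88.9, 84.7, 93.8, 120.4, 60.2, 0.0, 75.6, 48.3, 39.9, 95.2.
Season total = 1403.5 DD.
Complete generations = ⌊1403.5 / 247⌋ = 5.

5 generations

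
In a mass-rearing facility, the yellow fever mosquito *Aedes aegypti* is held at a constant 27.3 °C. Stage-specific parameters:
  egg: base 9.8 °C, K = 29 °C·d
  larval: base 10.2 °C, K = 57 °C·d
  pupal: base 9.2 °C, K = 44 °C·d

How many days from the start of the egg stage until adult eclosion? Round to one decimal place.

egg: 29 / (27.3 − 9.8) = 29 / 17.5 = 1.657 d.
larval: 57 / (27.3 − 10.2) = 57 / 17.1 = 3.333 d.
pupal: 44 / (27.3 − 9.2) = 44 / 18.1 = 2.431 d.
Sum = 7.421 ≈ 7.4 days.

7.4 days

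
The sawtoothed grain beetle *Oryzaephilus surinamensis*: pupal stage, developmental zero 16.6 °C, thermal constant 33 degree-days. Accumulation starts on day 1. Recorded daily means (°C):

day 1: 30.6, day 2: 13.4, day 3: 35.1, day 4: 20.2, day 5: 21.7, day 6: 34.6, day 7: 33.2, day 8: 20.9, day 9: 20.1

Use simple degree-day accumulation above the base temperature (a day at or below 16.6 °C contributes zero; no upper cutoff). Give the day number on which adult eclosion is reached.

Daily DD above 16.6 °C: 14.0, 0.0, 18.5, 3.6, 5.1, 18.0, 16.6, 4.3, 3.5.
Cumulative: 14.0, 14.0, 32.5, 36.1, 41.2, 59.2, 75.8, 80.1, 83.6.
The total first reaches 33 DD on day 4.

day 4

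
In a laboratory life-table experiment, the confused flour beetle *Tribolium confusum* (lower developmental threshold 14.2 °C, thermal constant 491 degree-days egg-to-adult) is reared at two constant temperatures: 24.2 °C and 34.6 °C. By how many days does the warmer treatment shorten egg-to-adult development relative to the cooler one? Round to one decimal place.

25.0 days

At 24.2 °C: 491 / (24.2 − 14.2) = 491 / 10.0 = 49.100 d.
At 34.6 °C: 491 / (34.6 − 14.2) = 491 / 20.4 = 24.069 d.
Difference = |49.100 − 24.069| = 25.031 ≈ 25.0 days.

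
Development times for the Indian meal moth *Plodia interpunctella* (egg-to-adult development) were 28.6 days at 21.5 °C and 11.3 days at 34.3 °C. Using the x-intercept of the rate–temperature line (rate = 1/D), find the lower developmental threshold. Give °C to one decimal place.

13.1 °C

Linear rate model ⇒ the product D·(T − T_b) is constant across temperatures.
28.6·(21.5 − T_b) = 11.3·(34.3 − T_b)
T_b = (28.6·21.5 − 11.3·34.3) / (28.6 − 11.3) = 227.31 / 17.3 = 13.139 °C ≈ 13.1 °C.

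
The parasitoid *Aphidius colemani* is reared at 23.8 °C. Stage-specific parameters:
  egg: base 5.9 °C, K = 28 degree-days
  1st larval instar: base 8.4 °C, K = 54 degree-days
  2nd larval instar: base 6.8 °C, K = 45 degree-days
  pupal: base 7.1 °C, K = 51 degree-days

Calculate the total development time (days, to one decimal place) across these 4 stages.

egg: 28 / (23.8 − 5.9) = 28 / 17.9 = 1.564 d.
1st larval instar: 54 / (23.8 − 8.4) = 54 / 15.4 = 3.506 d.
2nd larval instar: 45 / (23.8 − 6.8) = 45 / 17.0 = 2.647 d.
pupal: 51 / (23.8 − 7.1) = 51 / 16.7 = 3.054 d.
Sum = 10.772 ≈ 10.8 days.

10.8 days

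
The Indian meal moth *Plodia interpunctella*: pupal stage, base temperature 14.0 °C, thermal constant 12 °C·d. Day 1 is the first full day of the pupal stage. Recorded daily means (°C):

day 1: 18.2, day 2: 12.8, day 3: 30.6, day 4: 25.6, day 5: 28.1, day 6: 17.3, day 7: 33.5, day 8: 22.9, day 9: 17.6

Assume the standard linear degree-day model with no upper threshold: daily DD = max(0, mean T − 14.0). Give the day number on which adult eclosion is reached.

Daily DD above 14.0 °C: 4.2, 0.0, 16.6, 11.6, 14.1, 3.3, 19.5, 8.9, 3.6.
Cumulative: 4.2, 4.2, 20.8, 32.4, 46.5, 49.8, 69.3, 78.2, 81.8.
The total first reaches 12 DD on day 3.

day 3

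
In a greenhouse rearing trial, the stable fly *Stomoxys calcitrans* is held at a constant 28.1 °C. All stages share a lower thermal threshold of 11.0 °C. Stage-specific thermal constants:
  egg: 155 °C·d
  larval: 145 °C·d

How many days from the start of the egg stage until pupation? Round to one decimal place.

Daily accumulation at 28.1 °C = 28.1 − 11.0 = 17.1 DD/day.
Total K = 155 + 145 = 300 DD.
Total duration = 300 / 17.1 = 17.544 ≈ 17.5 days.

17.5 days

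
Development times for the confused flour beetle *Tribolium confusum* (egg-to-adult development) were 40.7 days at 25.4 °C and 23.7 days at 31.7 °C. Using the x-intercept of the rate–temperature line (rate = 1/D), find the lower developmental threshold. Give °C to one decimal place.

Linear rate model ⇒ the product D·(T − T_b) is constant across temperatures.
40.7·(25.4 − T_b) = 23.7·(31.7 − T_b)
T_b = (40.7·25.4 − 23.7·31.7) / (40.7 − 23.7) = 282.49 / 17.0 = 16.617 °C ≈ 16.6 °C.

16.6 °C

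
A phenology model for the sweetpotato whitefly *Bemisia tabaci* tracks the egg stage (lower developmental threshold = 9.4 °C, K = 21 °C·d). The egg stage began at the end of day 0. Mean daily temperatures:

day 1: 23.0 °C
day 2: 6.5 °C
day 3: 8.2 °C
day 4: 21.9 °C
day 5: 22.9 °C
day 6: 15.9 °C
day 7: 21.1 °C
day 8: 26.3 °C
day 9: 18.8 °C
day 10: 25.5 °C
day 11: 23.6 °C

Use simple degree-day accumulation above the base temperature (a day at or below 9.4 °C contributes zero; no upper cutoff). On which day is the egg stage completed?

day 4

Daily DD above 9.4 °C: 13.6, 0.0, 0.0, 12.5, 13.5, 6.5, 11.7, 16.9, 9.4, 16.1, 14.2.
Cumulative: 13.6, 13.6, 13.6, 26.1, 39.6, 46.1, 57.8, 74.7, 84.1, 100.2, 114.4.
The total first reaches 21 DD on day 4.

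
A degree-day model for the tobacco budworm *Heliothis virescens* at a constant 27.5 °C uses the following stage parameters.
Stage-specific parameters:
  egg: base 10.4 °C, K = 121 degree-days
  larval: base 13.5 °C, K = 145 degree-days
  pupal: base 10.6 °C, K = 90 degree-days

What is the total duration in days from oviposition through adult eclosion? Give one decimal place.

22.8 days

egg: 121 / (27.5 − 10.4) = 121 / 17.1 = 7.076 d.
larval: 145 / (27.5 − 13.5) = 145 / 14.0 = 10.357 d.
pupal: 90 / (27.5 − 10.6) = 90 / 16.9 = 5.325 d.
Sum = 22.759 ≈ 22.8 days.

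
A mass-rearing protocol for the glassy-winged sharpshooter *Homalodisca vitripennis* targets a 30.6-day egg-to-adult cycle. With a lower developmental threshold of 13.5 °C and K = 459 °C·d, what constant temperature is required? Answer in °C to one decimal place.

Required daily accumulation = 459 / 30.6 = 15.000 DD/day.
T = T_base + 15.000 = 13.5 + 15.000 = 28.500 ≈ 28.5 °C.

28.5 °C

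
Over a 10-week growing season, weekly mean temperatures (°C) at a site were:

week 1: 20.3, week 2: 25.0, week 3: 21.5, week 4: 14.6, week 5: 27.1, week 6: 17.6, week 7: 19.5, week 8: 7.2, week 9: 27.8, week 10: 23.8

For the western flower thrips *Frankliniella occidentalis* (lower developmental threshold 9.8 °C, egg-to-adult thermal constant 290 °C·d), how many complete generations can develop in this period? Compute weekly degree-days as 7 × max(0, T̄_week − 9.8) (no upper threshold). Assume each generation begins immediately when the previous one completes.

Weekly DD (7 × max(0, T̄ − 9.8)): 73.5, 106.4, 81.9, 33.6, 121.1, 54.6, 67.9, 0.0, 126.0, 98.0.
Season total = 763.0 DD.
Complete generations = ⌊763.0 / 290⌋ = 2.

2 generations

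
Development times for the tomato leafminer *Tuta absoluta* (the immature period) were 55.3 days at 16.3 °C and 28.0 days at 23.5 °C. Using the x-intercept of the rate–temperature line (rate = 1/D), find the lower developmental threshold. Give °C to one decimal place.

Under the model K = D·(T − T_b), so D₁·(T₁ − T_b) = D₂·(T₂ − T_b).
55.3·(16.3 − T_b) = 28.0·(23.5 − T_b)
T_b = (55.3·16.3 − 28.0·23.5) / (55.3 − 28.0) = 243.39 / 27.3 = 8.915 °C ≈ 8.9 °C.

8.9 °C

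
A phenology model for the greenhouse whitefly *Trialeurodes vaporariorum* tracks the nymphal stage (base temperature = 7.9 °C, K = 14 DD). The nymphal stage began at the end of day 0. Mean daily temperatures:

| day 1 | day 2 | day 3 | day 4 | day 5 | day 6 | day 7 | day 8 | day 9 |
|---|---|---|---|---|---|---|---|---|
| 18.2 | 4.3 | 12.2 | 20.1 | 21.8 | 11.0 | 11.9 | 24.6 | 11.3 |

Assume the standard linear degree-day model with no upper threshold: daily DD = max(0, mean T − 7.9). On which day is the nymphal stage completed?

day 3

Daily DD above 7.9 °C: 10.3, 0.0, 4.3, 12.2, 13.9, 3.1, 4.0, 16.7, 3.4.
Cumulative: 10.3, 10.3, 14.6, 26.8, 40.7, 43.8, 47.8, 64.5, 67.9.
The total first reaches 14 DD on day 3.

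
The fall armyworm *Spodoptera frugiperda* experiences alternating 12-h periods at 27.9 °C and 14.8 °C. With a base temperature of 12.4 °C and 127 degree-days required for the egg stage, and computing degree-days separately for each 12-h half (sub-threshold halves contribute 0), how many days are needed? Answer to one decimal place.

Day half: max(0, 27.9 − 12.4) × 0.5 = 15.5 × 0.5 = 7.75 DD.
Night half: max(0, 14.8 − 12.4) × 0.5 = 2.4 × 0.5 = 1.20 DD.
Per 24 h: 8.95 DD/day.
Duration = 127 / 8.95 = 14.190 ≈ 14.2 days.

14.2 days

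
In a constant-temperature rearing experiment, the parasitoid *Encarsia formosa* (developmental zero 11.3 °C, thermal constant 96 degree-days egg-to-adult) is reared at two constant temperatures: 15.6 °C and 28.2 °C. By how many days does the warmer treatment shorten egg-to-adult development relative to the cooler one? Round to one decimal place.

16.6 days

At 15.6 °C: 96 / (15.6 − 11.3) = 96 / 4.3 = 22.326 d.
At 28.2 °C: 96 / (28.2 − 11.3) = 96 / 16.9 = 5.680 d.
Difference = |22.326 − 5.680| = 16.645 ≈ 16.6 days.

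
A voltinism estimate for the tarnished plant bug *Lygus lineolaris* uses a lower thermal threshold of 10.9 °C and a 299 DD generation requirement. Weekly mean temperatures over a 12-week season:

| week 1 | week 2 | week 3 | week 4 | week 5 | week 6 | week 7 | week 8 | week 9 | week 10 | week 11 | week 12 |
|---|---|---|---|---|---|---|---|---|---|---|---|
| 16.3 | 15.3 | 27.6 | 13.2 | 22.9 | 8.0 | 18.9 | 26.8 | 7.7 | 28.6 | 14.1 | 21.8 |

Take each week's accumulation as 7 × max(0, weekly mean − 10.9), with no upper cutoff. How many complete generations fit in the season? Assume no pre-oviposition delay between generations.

Weekly DD (7 × max(0, T̄ − 10.9)): 37.8, 30.8, 116.9, 16.1, 84.0, 0.0, 56.0, 111.3, 0.0, 123.9, 22.4, 76.3.
Season total = 675.5 DD.
Complete generations = ⌊675.5 / 299⌋ = 2.

2 generations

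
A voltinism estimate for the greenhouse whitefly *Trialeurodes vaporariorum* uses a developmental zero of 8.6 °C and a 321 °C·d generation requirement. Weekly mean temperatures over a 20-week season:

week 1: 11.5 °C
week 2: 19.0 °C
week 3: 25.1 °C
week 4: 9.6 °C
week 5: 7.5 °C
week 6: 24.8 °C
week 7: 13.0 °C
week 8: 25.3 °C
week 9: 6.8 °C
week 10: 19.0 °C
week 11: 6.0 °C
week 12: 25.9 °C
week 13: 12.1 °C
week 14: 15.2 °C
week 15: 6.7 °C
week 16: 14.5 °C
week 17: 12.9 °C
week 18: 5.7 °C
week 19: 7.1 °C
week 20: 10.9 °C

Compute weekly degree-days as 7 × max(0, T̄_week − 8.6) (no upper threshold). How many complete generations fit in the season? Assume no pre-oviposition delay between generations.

2 generations

Weekly DD (7 × max(0, T̄ − 8.6)): 20.3, 72.8, 115.5, 7.0, 0.0, 113.4, 30.8, 116.9, 0.0, 72.8, 0.0, 121.1, 24.5, 46.2, 0.0, 41.3, 30.1, 0.0, 0.0, 16.1.
Season total = 828.8 DD.
Complete generations = ⌊828.8 / 321⌋ = 2.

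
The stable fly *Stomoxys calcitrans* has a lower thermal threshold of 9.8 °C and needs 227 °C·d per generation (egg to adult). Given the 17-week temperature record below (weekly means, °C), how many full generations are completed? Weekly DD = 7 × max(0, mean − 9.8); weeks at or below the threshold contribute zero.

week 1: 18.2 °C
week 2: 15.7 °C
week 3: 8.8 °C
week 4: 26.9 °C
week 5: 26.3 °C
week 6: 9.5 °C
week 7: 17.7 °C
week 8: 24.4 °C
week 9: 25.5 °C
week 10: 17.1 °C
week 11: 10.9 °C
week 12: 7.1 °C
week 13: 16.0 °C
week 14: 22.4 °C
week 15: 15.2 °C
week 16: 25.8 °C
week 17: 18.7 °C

Weekly DD (7 × max(0, T̄ − 9.8)): 58.8, 41.3, 0.0, 119.7, 115.5, 0.0, 55.3, 102.2, 109.9, 51.1, 7.7, 0.0, 43.4, 88.2, 37.8, 112.0, 62.3.
Season total = 1005.2 DD.
Complete generations = ⌊1005.2 / 227⌋ = 4.

4 generations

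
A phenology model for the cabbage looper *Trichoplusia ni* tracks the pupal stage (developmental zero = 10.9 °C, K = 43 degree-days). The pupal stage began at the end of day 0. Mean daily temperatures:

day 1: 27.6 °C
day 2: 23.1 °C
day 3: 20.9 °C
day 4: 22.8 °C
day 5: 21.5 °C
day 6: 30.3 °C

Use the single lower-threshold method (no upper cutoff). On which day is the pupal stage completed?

day 4

Daily DD above 10.9 °C: 16.7, 12.2, 10.0, 11.9, 10.6, 19.4.
Cumulative: 16.7, 28.9, 38.9, 50.8, 61.4, 80.8.
The total first reaches 43 DD on day 4.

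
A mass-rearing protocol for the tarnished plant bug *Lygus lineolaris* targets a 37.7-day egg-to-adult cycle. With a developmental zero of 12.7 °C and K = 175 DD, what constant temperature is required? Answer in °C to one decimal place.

Required daily accumulation = 175 / 37.7 = 4.642 DD/day.
T = T_base + 4.642 = 12.7 + 4.642 = 17.342 ≈ 17.3 °C.

17.3 °C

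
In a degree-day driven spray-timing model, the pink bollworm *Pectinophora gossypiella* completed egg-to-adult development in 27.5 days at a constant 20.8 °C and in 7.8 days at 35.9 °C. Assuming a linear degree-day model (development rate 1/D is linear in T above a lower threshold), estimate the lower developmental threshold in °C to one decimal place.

14.8 °C

Linear rate model ⇒ the product D·(T − T_b) is constant across temperatures.
27.5·(20.8 − T_b) = 7.8·(35.9 − T_b)
T_b = (27.5·20.8 − 7.8·35.9) / (27.5 − 7.8) = 291.98 / 19.7 = 14.821 °C ≈ 14.8 °C.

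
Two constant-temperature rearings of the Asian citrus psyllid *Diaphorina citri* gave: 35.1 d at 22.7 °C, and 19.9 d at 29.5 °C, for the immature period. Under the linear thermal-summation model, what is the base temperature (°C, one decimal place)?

Equal thermal constants: D₁(T₁ − T_b) = D₂(T₂ − T_b).
35.1·(22.7 − T_b) = 19.9·(29.5 − T_b)
T_b = (35.1·22.7 − 19.9·29.5) / (35.1 − 19.9) = 209.72 / 15.2 = 13.797 °C ≈ 13.8 °C.

13.8 °C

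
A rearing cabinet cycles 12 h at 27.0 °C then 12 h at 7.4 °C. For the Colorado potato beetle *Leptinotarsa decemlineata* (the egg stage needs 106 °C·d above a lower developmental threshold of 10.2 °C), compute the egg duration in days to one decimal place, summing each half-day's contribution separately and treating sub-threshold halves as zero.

12.6 days

Day half: max(0, 27.0 − 10.2) × 0.5 = 16.8 × 0.5 = 8.40 DD.
Night half: max(0, 7.4 − 10.2) × 0.5 = 0.0 × 0.5 = 0.00 DD.
Per 24 h: 8.40 DD/day.
Duration = 106 / 8.40 = 12.619 ≈ 12.6 days.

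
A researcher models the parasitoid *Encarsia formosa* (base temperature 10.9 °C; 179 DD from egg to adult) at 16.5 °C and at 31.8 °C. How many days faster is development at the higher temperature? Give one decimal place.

23.4 days

At 16.5 °C: 179 / (16.5 − 10.9) = 179 / 5.6 = 31.964 d.
At 31.8 °C: 179 / (31.8 − 10.9) = 179 / 20.9 = 8.565 d.
Difference = |31.964 − 8.565| = 23.400 ≈ 23.4 days.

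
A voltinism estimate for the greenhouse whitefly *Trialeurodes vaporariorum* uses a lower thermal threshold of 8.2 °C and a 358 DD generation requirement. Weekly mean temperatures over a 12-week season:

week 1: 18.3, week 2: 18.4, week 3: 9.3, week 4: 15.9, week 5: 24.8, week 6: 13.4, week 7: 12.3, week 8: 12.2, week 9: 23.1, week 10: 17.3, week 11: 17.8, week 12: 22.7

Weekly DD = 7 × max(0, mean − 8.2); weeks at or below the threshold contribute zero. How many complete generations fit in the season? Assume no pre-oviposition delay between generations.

Weekly DD (7 × max(0, T̄ − 8.2)): 70.7, 71.4, 7.7, 53.9, 116.2, 36.4, 28.7, 28.0, 104.3, 63.7, 67.2, 101.5.
Season total = 749.7 DD.
Complete generations = ⌊749.7 / 358⌋ = 2.

2 generations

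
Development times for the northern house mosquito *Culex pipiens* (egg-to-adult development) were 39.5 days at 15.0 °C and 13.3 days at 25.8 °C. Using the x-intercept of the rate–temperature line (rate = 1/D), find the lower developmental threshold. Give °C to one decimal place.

9.5 °C

Under the model K = D·(T − T_b), so D₁·(T₁ − T_b) = D₂·(T₂ − T_b).
39.5·(15.0 − T_b) = 13.3·(25.8 − T_b)
T_b = (39.5·15.0 − 13.3·25.8) / (39.5 − 13.3) = 249.36 / 26.2 = 9.518 °C ≈ 9.5 °C.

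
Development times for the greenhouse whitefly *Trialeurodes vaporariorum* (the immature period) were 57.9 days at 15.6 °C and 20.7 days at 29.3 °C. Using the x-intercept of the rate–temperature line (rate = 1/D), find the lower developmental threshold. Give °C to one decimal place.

Linear rate model ⇒ the product D·(T − T_b) is constant across temperatures.
57.9·(15.6 − T_b) = 20.7·(29.3 − T_b)
T_b = (57.9·15.6 − 20.7·29.3) / (57.9 − 20.7) = 296.73 / 37.2 = 7.977 °C ≈ 8.0 °C.

8.0 °C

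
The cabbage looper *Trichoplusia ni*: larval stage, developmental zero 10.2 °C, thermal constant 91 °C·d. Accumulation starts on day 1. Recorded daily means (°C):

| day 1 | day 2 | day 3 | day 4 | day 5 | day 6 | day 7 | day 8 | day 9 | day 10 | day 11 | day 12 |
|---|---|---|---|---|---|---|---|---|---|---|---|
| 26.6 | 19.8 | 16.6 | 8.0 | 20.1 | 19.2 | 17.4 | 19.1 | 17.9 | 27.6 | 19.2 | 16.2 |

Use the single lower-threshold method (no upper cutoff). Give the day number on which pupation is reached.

day 10

Daily DD above 10.2 °C: 16.4, 9.6, 6.4, 0.0, 9.9, 9.0, 7.2, 8.9, 7.7, 17.4, 9.0, 6.0.
Cumulative: 16.4, 26.0, 32.4, 32.4, 42.3, 51.3, 58.5, 67.4, 75.1, 92.5, 101.5, 107.5.
The total first reaches 91 DD on day 10.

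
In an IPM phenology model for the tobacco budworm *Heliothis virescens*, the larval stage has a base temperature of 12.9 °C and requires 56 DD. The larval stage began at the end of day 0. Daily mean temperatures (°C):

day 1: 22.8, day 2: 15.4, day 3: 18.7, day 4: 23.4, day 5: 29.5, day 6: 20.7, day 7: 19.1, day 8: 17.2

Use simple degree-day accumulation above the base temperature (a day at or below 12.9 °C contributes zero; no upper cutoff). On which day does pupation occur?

Daily DD above 12.9 °C: 9.9, 2.5, 5.8, 10.5, 16.6, 7.8, 6.2, 4.3.
Cumulative: 9.9, 12.4, 18.2, 28.7, 45.3, 53.1, 59.3, 63.6.
The total first reaches 56 DD on day 7.

day 7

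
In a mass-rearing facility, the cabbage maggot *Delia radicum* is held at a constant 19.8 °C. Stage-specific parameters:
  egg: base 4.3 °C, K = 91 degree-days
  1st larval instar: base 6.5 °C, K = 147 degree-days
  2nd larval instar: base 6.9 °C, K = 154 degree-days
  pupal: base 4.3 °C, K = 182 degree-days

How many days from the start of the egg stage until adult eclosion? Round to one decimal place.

40.6 days

egg: 91 / (19.8 − 4.3) = 91 / 15.5 = 5.871 d.
1st larval instar: 147 / (19.8 − 6.5) = 147 / 13.3 = 11.053 d.
2nd larval instar: 154 / (19.8 − 6.9) = 154 / 12.9 = 11.938 d.
pupal: 182 / (19.8 − 4.3) = 182 / 15.5 = 11.742 d.
Sum = 40.604 ≈ 40.6 days.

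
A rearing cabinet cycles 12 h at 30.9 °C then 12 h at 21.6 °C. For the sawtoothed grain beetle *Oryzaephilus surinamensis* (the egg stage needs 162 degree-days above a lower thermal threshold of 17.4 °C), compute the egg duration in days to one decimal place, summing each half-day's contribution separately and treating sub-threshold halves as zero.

18.3 days

Day half: max(0, 30.9 − 17.4) × 0.5 = 13.5 × 0.5 = 6.75 DD.
Night half: max(0, 21.6 − 17.4) × 0.5 = 4.2 × 0.5 = 2.10 DD.
Per 24 h: 8.85 DD/day.
Duration = 162 / 8.85 = 18.305 ≈ 18.3 days.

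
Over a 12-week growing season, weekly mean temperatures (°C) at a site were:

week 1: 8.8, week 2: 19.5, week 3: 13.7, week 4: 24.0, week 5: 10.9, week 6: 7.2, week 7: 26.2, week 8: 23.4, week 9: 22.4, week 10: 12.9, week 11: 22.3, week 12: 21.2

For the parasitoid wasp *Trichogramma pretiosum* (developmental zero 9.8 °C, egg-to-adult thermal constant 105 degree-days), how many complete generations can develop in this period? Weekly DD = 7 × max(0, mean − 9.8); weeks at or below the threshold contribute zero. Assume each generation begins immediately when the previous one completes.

Weekly DD (7 × max(0, T̄ − 9.8)): 0.0, 67.9, 27.3, 99.4, 7.7, 0.0, 114.8, 95.2, 88.2, 21.7, 87.5, 79.8.
Season total = 689.5 DD.
Complete generations = ⌊689.5 / 105⌋ = 6.

6 generations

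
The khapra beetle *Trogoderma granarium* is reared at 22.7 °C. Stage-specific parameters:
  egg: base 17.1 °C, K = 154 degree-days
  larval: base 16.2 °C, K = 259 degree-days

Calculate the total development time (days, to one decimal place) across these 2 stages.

67.3 days

egg: 154 / (22.7 − 17.1) = 154 / 5.6 = 27.500 d.
larval: 259 / (22.7 − 16.2) = 259 / 6.5 = 39.846 d.
Sum = 67.346 ≈ 67.3 days.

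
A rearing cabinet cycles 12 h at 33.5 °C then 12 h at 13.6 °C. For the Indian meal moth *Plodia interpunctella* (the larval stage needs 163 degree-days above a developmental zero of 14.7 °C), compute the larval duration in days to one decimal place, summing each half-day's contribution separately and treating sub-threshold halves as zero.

17.3 days

Day half: max(0, 33.5 − 14.7) × 0.5 = 18.8 × 0.5 = 9.40 DD.
Night half: max(0, 13.6 − 14.7) × 0.5 = 0.0 × 0.5 = 0.00 DD.
Per 24 h: 9.40 DD/day.
Duration = 163 / 9.40 = 17.340 ≈ 17.3 days.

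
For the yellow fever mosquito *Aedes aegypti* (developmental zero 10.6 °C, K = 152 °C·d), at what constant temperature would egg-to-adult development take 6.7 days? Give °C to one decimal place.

Required daily accumulation = 152 / 6.7 = 22.687 DD/day.
T = T_base + 22.687 = 10.6 + 22.687 = 33.287 ≈ 33.3 °C.

33.3 °C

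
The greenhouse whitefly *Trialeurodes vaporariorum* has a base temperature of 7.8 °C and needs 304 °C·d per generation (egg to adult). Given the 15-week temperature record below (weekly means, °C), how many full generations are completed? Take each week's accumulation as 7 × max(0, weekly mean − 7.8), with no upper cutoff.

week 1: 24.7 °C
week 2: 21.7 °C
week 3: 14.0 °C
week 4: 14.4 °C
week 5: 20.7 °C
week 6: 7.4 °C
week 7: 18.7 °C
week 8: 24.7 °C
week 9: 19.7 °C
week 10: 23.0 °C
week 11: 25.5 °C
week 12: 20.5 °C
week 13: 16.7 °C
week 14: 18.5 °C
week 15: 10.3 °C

3 generations

Weekly DD (7 × max(0, T̄ − 7.8)): 118.3, 97.3, 43.4, 46.2, 90.3, 0.0, 76.3, 118.3, 83.3, 106.4, 123.9, 88.9, 62.3, 74.9, 17.5.
Season total = 1147.3 DD.
Complete generations = ⌊1147.3 / 304⌋ = 3.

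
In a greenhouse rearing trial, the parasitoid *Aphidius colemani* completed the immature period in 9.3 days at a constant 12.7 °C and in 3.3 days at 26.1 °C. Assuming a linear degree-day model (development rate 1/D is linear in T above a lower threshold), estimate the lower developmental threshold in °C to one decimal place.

5.3 °C

Under the model K = D·(T − T_b), so D₁·(T₁ − T_b) = D₂·(T₂ − T_b).
9.3·(12.7 − T_b) = 3.3·(26.1 − T_b)
T_b = (9.3·12.7 − 3.3·26.1) / (9.3 − 3.3) = 31.98 / 6.0 = 5.330 °C ≈ 5.3 °C.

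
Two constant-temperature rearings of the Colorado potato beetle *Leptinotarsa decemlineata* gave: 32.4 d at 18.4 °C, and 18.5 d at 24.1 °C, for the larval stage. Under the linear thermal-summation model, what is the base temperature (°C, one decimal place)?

10.8 °C

Linear rate model ⇒ the product D·(T − T_b) is constant across temperatures.
32.4·(18.4 − T_b) = 18.5·(24.1 − T_b)
T_b = (32.4·18.4 − 18.5·24.1) / (32.4 − 18.5) = 150.31 / 13.9 = 10.814 °C ≈ 10.8 °C.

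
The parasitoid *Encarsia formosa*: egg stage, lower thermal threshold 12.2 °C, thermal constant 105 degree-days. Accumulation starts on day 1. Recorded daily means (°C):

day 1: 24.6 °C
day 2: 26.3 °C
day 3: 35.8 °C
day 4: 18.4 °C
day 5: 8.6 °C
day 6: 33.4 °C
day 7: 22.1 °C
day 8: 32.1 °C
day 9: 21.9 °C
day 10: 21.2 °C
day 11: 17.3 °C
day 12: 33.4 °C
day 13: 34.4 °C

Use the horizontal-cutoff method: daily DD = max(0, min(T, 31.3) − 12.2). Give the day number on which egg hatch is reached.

Daily DD above 12.2 °C (capped at 19.1): 12.4, 14.1, 19.1, 6.2, 0.0, 19.1, 9.9, 19.1, 9.7, 9.0, 5.1, 19.1, 19.1.
Cumulative: 12.4, 26.5, 45.6, 51.8, 51.8, 70.9, 80.8, 99.9, 109.6, 118.6, 123.7, 142.8, 161.9.
The total first reaches 105 DD on day 9.

day 9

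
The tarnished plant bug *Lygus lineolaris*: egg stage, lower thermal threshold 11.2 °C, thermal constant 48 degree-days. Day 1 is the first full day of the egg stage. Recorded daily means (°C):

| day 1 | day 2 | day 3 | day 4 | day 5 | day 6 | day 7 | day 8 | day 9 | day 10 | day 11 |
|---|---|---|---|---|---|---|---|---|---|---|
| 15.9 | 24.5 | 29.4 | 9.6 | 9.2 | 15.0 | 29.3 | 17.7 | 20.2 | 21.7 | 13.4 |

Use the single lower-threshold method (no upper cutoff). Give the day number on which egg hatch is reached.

day 7

Daily DD above 11.2 °C: 4.7, 13.3, 18.2, 0.0, 0.0, 3.8, 18.1, 6.5, 9.0, 10.5, 2.2.
Cumulative: 4.7, 18.0, 36.2, 36.2, 36.2, 40.0, 58.1, 64.6, 73.6, 84.1, 86.3.
The total first reaches 48 DD on day 7.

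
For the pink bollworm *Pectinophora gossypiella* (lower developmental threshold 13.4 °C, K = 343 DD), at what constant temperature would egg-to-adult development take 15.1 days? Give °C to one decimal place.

36.1 °C

Required daily accumulation = 343 / 15.1 = 22.715 DD/day.
T = T_base + 22.715 = 13.4 + 22.715 = 36.115 ≈ 36.1 °C.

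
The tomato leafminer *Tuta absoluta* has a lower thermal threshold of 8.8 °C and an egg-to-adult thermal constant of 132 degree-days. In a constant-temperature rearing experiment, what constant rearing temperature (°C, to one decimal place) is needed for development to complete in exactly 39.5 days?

Required daily accumulation = 132 / 39.5 = 3.342 DD/day.
T = T_base + 3.342 = 8.8 + 3.342 = 12.142 ≈ 12.1 °C.

12.1 °C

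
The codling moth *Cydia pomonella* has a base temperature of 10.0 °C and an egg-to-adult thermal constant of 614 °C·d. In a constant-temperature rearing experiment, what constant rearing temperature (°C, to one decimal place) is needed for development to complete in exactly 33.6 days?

Required daily accumulation = 614 / 33.6 = 18.274 DD/day.
T = T_base + 18.274 = 10.0 + 18.274 = 28.274 ≈ 28.3 °C.

28.3 °C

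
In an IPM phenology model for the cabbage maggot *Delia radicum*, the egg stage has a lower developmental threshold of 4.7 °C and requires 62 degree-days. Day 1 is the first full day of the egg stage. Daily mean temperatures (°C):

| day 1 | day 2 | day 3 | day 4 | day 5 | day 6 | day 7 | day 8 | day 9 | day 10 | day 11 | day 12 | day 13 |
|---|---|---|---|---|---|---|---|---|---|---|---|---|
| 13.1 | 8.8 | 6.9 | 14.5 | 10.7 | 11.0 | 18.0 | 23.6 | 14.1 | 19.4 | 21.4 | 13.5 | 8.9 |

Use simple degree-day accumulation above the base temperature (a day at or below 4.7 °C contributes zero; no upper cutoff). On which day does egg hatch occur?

day 8

Daily DD above 4.7 °C: 8.4, 4.1, 2.2, 9.8, 6.0, 6.3, 13.3, 18.9, 9.4, 14.7, 16.7, 8.8, 4.2.
Cumulative: 8.4, 12.5, 14.7, 24.5, 30.5, 36.8, 50.1, 69.0, 78.4, 93.1, 109.8, 118.6, 122.8.
The total first reaches 62 DD on day 8.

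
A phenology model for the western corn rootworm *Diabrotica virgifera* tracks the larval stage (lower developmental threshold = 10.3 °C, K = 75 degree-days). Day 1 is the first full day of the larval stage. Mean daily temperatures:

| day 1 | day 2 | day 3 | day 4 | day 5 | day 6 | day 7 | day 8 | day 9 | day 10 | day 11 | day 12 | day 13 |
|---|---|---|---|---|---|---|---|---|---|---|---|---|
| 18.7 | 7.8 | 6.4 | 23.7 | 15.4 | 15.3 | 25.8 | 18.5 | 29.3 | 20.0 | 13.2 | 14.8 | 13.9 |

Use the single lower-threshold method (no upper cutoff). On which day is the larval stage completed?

Daily DD above 10.3 °C: 8.4, 0.0, 0.0, 13.4, 5.1, 5.0, 15.5, 8.2, 19.0, 9.7, 2.9, 4.5, 3.6.
Cumulative: 8.4, 8.4, 8.4, 21.8, 26.9, 31.9, 47.4, 55.6, 74.6, 84.3, 87.2, 91.7, 95.3.
The total first reaches 75 DD on day 10.

day 10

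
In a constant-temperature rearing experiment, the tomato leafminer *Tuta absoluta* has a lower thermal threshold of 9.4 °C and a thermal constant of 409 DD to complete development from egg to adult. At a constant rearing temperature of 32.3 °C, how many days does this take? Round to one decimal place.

17.9 days

Daily accumulation = 32.3 − 9.4 = 22.9 DD/day.
Duration = 409 / 22.9 = 17.860 ≈ 17.9 days.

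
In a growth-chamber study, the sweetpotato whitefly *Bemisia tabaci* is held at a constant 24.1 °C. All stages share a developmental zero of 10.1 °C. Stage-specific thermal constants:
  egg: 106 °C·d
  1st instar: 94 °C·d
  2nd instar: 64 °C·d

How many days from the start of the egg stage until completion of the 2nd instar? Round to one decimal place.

Daily accumulation at 24.1 °C = 24.1 − 10.1 = 14.0 DD/day.
Total K = 106 + 94 + 64 = 264 DD.
Total duration = 264 / 14.0 = 18.857 ≈ 18.9 days.

18.9 days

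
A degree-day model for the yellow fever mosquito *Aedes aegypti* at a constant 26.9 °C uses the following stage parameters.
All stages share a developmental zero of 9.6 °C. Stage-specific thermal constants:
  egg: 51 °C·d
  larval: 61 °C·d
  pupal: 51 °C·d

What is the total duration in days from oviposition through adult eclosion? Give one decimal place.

9.4 days

Daily accumulation at 26.9 °C = 26.9 − 9.6 = 17.3 DD/day.
Total K = 51 + 61 + 51 = 163 DD.
Total duration = 163 / 17.3 = 9.422 ≈ 9.4 days.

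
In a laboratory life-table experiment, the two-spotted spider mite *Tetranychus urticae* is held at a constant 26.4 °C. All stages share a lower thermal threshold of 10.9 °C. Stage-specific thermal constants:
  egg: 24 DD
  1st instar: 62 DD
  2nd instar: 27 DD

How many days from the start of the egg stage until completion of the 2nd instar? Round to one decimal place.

7.3 days

Daily accumulation at 26.4 °C = 26.4 − 10.9 = 15.5 DD/day.
Total K = 24 + 62 + 27 = 113 DD.
Total duration = 113 / 15.5 = 7.290 ≈ 7.3 days.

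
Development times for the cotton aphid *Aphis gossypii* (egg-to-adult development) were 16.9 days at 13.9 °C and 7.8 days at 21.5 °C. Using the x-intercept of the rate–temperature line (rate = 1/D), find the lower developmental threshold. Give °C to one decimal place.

7.4 °C

Linear rate model ⇒ the product D·(T − T_b) is constant across temperatures.
16.9·(13.9 − T_b) = 7.8·(21.5 − T_b)
T_b = (16.9·13.9 − 7.8·21.5) / (16.9 − 7.8) = 67.21 / 9.1 = 7.386 °C ≈ 7.4 °C.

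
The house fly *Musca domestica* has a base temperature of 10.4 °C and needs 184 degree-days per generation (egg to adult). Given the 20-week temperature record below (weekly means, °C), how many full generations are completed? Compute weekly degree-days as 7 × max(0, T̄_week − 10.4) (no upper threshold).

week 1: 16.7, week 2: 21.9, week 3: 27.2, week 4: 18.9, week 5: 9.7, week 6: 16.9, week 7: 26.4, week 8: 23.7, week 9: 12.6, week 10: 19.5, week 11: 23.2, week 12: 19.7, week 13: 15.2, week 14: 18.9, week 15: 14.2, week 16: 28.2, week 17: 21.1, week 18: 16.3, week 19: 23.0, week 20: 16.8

6 generations

Weekly DD (7 × max(0, T̄ − 10.4)): 44.1, 80.5, 117.6, 59.5, 0.0, 45.5, 112.0, 93.1, 15.4, 63.7, 89.6, 65.1, 33.6, 59.5, 26.6, 124.6, 74.9, 41.3, 88.2, 44.8.
Season total = 1279.6 DD.
Complete generations = ⌊1279.6 / 184⌋ = 6.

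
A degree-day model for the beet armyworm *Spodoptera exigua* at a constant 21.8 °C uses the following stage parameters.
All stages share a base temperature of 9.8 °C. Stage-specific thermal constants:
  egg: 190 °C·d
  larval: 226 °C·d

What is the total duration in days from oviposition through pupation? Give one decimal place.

Daily accumulation at 21.8 °C = 21.8 − 9.8 = 12.0 DD/day.
Total K = 190 + 226 = 416 DD.
Total duration = 416 / 12.0 = 34.667 ≈ 34.7 days.

34.7 days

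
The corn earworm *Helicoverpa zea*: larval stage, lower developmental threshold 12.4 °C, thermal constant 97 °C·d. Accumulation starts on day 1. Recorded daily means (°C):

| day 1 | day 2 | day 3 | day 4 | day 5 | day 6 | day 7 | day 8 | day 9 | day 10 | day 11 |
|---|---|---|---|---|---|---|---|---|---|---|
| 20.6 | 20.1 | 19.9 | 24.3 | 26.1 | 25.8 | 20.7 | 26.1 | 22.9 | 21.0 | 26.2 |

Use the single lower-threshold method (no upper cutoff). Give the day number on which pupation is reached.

day 10

Daily DD above 12.4 °C: 8.2, 7.7, 7.5, 11.9, 13.7, 13.4, 8.3, 13.7, 10.5, 8.6, 13.8.
Cumulative: 8.2, 15.9, 23.4, 35.3, 49.0, 62.4, 70.7, 84.4, 94.9, 103.5, 117.3.
The total first reaches 97 DD on day 10.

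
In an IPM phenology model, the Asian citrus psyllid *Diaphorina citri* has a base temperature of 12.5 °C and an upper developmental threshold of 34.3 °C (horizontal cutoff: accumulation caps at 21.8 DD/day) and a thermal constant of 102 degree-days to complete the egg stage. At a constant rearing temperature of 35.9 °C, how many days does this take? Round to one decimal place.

4.7 days

Temperature 35.9 °C exceeds the upper threshold, so daily accumulation caps at 34.3 − 12.5 = 21.8 DD/day.
Duration = 102 / 21.8 = 4.679 ≈ 4.7 days.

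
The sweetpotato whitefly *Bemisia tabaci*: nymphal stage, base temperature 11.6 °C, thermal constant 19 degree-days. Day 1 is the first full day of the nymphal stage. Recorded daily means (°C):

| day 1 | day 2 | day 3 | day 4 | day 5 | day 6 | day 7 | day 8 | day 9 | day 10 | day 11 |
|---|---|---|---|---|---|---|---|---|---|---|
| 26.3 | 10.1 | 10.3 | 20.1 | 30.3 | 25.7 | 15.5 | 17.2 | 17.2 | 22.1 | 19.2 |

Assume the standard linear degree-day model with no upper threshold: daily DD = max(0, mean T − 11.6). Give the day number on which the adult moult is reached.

Daily DD above 11.6 °C: 14.7, 0.0, 0.0, 8.5, 18.7, 14.1, 3.9, 5.6, 5.6, 10.5, 7.6.
Cumulative: 14.7, 14.7, 14.7, 23.2, 41.9, 56.0, 59.9, 65.5, 71.1, 81.6, 89.2.
The total first reaches 19 DD on day 4.

day 4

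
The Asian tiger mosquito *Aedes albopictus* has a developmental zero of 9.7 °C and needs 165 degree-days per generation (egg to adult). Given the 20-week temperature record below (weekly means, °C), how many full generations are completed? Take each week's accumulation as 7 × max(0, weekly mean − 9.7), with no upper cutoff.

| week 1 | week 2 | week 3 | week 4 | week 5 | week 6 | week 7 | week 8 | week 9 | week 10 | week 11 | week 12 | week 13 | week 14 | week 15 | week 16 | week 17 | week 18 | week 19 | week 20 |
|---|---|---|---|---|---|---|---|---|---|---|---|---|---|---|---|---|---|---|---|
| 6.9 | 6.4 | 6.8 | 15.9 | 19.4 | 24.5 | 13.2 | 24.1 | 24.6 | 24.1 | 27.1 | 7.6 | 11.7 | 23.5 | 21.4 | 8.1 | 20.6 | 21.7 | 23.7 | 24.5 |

Weekly DD (7 × max(0, T̄ − 9.7)): 0.0, 0.0, 0.0, 43.4, 67.9, 103.6, 24.5, 100.8, 104.3, 100.8, 121.8, 0.0, 14.0, 96.6, 81.9, 0.0, 76.3, 84.0, 98.0, 103.6.
Season total = 1221.5 DD.
Complete generations = ⌊1221.5 / 165⌋ = 7.

7 generations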